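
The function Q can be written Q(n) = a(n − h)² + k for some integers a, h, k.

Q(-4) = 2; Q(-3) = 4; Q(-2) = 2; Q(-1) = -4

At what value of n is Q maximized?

First differences 2, -2, -6; second difference -4 = 2a, so a = -2.
Expanding, the n-coefficient is −2ah = 4h; matching it to the data gives h = -3, and then k = 4.
So Q(n) = -2(n + 3)² + 4.
Hence h = -3.

-3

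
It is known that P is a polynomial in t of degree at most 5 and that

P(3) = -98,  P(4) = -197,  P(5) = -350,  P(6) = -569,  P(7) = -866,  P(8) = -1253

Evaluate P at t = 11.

Write P(t) = at^5 + bt^4 + ct³ + dt² + et + p; the 6 given values yield a linear system in the 6 coefficients.
Solving, the top 2 coefficients vanish, and P(t) = -2t³ - 3t² - 4t - 5.
Then P(11) = -3074.

-3074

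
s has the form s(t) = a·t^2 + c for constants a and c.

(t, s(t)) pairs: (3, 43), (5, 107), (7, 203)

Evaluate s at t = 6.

151

From s(3) = 43 and s(5) = 107: 9a + c = 43 and 25a + c = 107.
Subtracting: 16a = 64, so a = 4; then c = 43 − 4·9 = 7.
So s(t) = 4t² + 7, and s(6) = 151.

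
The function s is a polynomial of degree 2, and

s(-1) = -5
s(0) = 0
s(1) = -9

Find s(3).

Write s(m) = am² + bm + c; the 3 given values yield a linear system in the 3 coefficients.
Solving, s(m) = -7m² - 2m.
Then s(3) = -69.

-69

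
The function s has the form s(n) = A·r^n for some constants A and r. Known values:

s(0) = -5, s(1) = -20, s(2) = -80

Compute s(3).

-320

Consecutive ratio: -20/(-5) = 4, and -80/(-20) = 4, so r = 4.
Then A·4^0 = -5 gives A = -5, and s(n) = -5·4^n.
s(3) = -5·4^3 = -320.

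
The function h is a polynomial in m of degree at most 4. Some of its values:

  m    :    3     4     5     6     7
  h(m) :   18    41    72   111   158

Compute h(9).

276

First differences: 23, 31, 39, 47. Second differences: 8, 8, 8.
Level-2 differences are constant, so h has degree 2.
Fitting a degree-2 polynomial gives h(m) = 4m² - 5m - 3.
Then h(9) = 276.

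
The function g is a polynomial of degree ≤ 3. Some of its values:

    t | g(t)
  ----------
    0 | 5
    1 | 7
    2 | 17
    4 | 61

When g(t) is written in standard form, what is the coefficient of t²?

4

Write g(t) = at³ + bt² + ct + d; the 4 given values yield a linear system in the 4 coefficients.
Solving, the leading coefficient vanishes, and g(t) = 4t² - 2t + 5.
The coefficient of t² is 4.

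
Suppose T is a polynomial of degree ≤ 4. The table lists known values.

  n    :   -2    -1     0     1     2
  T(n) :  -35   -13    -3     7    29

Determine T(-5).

First differences: 22, 10, 10, 22. Second differences: -12, 0, 12. Third differences: 12, 12.
Level-3 differences are constant, so T has degree 3.
Fitting a degree-3 polynomial gives T(n) = 2n³ + 8n - 3.
Then T(-5) = -293.

-293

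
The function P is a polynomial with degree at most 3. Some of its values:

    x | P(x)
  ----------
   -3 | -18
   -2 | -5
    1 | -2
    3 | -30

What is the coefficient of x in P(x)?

-2

Write P(x) = ax³ + bx² + cx + d; the 4 given values yield a linear system in the 4 coefficients.
Solving, the leading coefficient vanishes, and P(x) = -3x² - 2x + 3.
The coefficient of x is -2.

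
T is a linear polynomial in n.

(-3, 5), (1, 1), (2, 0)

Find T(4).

-2

Write T(n) = an + b; the 3 given values yield a linear system in the 2 coefficients.
Solving, T(n) = -n + 2.
Then T(4) = -2.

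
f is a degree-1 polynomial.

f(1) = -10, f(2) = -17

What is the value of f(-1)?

Write f(x) = ax + b; the 2 given values yield a linear system in the 2 coefficients.
Solving, f(x) = -7x - 3.
Then f(-1) = 4.

4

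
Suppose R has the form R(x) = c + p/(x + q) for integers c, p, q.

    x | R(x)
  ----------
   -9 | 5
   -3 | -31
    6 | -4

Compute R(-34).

0

(R(x) − c)(x + q) = p for each data point; the three points give a linear system in c and q, then p follows.
Solving: c = -1, q = 4, p = -30, so R(x) = -1 − 30/(x + 4).
Then R(-34) = -1 − 30/(-30) = 0.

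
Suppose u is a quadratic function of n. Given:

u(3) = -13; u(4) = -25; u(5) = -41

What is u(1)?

Write u(n) = an² + bn + c; the 3 given values yield a linear system in the 3 coefficients.
Solving, u(n) = -2n² + 2n - 1.
Then u(1) = -1.

-1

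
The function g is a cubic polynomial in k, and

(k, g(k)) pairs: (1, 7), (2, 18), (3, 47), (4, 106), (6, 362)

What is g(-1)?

Write g(k) = ak³ + bk² + ck + d; the 5 given values yield a linear system in the 4 coefficients.
Solving, g(k) = 2k³ - 3k² + 6k + 2.
Then g(-1) = -9.

-9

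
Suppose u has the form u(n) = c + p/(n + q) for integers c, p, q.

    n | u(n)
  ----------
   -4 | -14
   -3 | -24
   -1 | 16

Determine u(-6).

-9

(u(n) − c)(n + q) = p for each data point; the three points give a linear system in c and q, then p follows.
Solving: c = -4, q = 2, p = 20, so u(n) = -4 + 20/(n + 2).
Then u(-6) = -4 + 20/(-4) = -9.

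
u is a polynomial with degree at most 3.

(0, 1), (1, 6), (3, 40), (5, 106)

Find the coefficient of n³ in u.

Write u(n) = an³ + bn² + cn + d; the 4 given values yield a linear system in the 4 coefficients.
Solving, the leading coefficient vanishes, and u(n) = 4n² + n + 1.
The coefficient of n³ is 0.

0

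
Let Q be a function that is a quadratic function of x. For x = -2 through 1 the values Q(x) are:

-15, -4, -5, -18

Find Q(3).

-80

First differences: 11, -1, -13. Second differences: -12, -12.
Level-2 differences are constant, so Q has degree 2.
Fitting a degree-2 polynomial gives Q(x) = -6x² - 7x - 5.
Then Q(3) = -80.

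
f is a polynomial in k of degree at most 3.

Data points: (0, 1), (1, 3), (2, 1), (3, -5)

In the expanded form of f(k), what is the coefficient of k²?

-2

First differences: 2, -2, -6. Second differences: -4, -4.
Level-2 differences are constant, so f has degree 2.
Fitting a degree-2 polynomial gives f(k) = -2k² + 4k + 1.
The coefficient of k² is -2.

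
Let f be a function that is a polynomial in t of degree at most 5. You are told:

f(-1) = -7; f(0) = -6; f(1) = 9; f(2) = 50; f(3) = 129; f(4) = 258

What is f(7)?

1065

Write f(t) = at^5 + bt^4 + ct³ + dt² + et + p; the 6 given values yield a linear system in the 6 coefficients.
Solving, the top 2 coefficients vanish, and f(t) = 2t³ + 7t² + 6t - 6.
Then f(7) = 1065.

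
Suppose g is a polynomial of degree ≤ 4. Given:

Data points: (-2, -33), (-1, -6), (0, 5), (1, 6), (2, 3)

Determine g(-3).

-82

First differences: 27, 11, 1, -3. Second differences: -16, -10, -4. Third differences: 6, 6.
Level-3 differences are constant, so g has degree 3.
Fitting a degree-3 polynomial gives g(x) = x³ - 5x² + 5x + 5.
Then g(-3) = -82.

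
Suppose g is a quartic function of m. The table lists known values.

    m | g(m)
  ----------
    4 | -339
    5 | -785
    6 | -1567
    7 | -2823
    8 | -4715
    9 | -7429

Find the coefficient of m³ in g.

First differences: -446, -782, -1256, -1892, -2714. Second differences: -336, -474, -636, -822. Third differences: -138, -162, -186. Fourth differences: -24, -24.
Level-4 differences are constant, so g has degree 4.
Fitting a degree-4 polynomial gives g(m) = -m^4 - m³ - 2m² + 2m + 5.
The coefficient of m³ is -1.

-1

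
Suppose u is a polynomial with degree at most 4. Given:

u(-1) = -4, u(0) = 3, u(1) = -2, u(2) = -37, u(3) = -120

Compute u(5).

-502

First differences: 7, -5, -35, -83. Second differences: -12, -30, -48. Third differences: -18, -18.
Level-3 differences are constant, so u has degree 3.
Fitting a degree-3 polynomial gives u(x) = -3x³ - 6x² + 4x + 3.
Then u(5) = -502.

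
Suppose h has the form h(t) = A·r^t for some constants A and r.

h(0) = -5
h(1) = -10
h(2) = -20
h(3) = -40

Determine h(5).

-160

Consecutive ratio: -10/(-5) = 2, and -20/(-10) = 2, so r = 2.
Then A·2^0 = -5 gives A = -5, and h(t) = -5·2^t.
h(5) = -5·2^5 = -160.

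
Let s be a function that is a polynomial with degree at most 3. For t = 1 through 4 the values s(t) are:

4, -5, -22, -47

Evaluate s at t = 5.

-80

Write s(t) = at³ + bt² + ct + d; the 4 given values yield a linear system in the 4 coefficients.
Solving, the leading coefficient vanishes, and s(t) = -4t² + 3t + 5.
Then s(5) = -80.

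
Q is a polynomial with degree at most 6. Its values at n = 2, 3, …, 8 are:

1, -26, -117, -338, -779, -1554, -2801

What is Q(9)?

-4682

First differences: -27, -91, -221, -441, -775, -1247. Second differences: -64, -130, -220, -334, -472. Third differences: -66, -90, -114, -138. Fourth differences: -24, -24, -24.
Level-4 differences are constant, so Q has degree 4.
Fitting a degree-4 polynomial gives Q(n) = -n^4 + 3n³ - 4n² + n + 7.
Then Q(9) = -4682.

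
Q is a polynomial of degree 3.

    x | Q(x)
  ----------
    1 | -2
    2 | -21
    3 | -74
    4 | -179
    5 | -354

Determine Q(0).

First differences: -19, -53, -105, -175. Second differences: -34, -52, -70. Third differences: -18, -18.
Level-3 differences are constant, so Q has degree 3.
Fitting a degree-3 polynomial gives Q(x) = -3x³ + x² - x + 1.
Then Q(0) = 1.

1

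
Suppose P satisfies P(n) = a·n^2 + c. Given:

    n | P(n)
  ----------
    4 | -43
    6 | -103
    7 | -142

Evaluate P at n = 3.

-22

From P(4) = -43 and P(6) = -103: 16a + c = -43 and 36a + c = -103.
Subtracting: 20a = -60, so a = -3; then c = -43 − (-3)·16 = 5.
So P(n) = -3n² + 5, and P(3) = -22.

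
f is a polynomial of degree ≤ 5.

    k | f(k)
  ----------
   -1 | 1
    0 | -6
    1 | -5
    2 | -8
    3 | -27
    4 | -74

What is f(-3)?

87

Write f(k) = ak^5 + bk^4 + ck³ + dk² + ek + p; the 6 given values yield a linear system in the 6 coefficients.
Solving, the top 2 coefficients vanish, and f(k) = -2k³ + 4k² - k - 6.
Then f(-3) = 87.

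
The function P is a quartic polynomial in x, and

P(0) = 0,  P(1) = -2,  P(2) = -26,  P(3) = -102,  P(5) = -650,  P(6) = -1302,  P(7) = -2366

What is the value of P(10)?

Write P(x) = ax^4 + bx³ + cx² + dx + e; the 7 given values yield a linear system in the 5 coefficients.
Solving, P(x) = -x^4 + x³ - 7x² + 5x.
Then P(10) = -9650.

-9650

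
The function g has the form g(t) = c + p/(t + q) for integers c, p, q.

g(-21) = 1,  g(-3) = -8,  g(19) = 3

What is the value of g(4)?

6

(g(t) − c)(t + q) = p for each data point; the three points give a linear system in c and q, then p follows.
Solving: c = 2, q = 1, p = 20, so g(t) = 2 + 20/(t + 1).
Then g(4) = 2 + 20/5 = 6.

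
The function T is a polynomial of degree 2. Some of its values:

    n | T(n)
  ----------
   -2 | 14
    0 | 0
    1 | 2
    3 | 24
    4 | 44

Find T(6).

Write T(n) = an² + bn + c; the 5 given values yield a linear system in the 3 coefficients.
Solving, T(n) = 3n² - n.
Then T(6) = 102.

102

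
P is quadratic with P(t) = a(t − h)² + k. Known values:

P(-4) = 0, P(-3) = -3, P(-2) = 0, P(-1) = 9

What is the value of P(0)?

First differences -3, 3, 9; second difference 6 = 2a, so a = 3.
Expanding, the t-coefficient is −2ah = -6h; matching it to the data gives h = -3, and then k = -3.
So P(t) = 3(t + 3)² − 3.
P(0) = 3·3² − 3 = 24.

24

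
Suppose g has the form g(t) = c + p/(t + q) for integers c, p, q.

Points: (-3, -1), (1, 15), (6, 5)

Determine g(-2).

-3

(g(t) − c)(t + q) = p for each data point; the three points give a linear system in c and q, then p follows.
Solving: c = 3, q = 0, p = 12, so g(t) = 3 + 12/(t + 0).
Then g(-2) = 3 + 12/(-2) = -3.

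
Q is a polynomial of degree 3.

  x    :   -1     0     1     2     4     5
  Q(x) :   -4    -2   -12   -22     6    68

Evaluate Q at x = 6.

178

Write Q(x) = ax³ + bx² + cx + d; the 6 given values yield a linear system in the 4 coefficients.
Solving, Q(x) = 2x³ - 6x² - 6x - 2.
Then Q(6) = 178.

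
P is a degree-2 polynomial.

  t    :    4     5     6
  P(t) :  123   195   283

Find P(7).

Write P(t) = at² + bt + c; the 3 given values yield a linear system in the 3 coefficients.
Solving, P(t) = 8t² - 5.
Then P(7) = 387.

387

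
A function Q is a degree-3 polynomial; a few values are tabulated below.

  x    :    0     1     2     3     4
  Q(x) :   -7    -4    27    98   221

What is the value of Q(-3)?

32

First differences: 3, 31, 71, 123. Second differences: 28, 40, 52. Third differences: 12, 12.
Level-3 differences are constant, so Q has degree 3.
Fitting a degree-3 polynomial gives Q(x) = 2x³ + 8x² - 7x - 7.
Then Q(-3) = 32.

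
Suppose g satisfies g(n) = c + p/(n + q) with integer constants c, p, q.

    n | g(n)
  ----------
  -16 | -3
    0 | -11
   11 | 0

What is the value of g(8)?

(g(n) − c)(n + q) = p for each data point; the three points give a linear system in c and q, then p follows.
Solving: c = -2, q = -2, p = 18, so g(n) = -2 + 18/(n − 2).
Then g(8) = -2 + 18/6 = 1.

1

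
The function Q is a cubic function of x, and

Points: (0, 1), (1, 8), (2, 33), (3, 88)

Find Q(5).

336

Write Q(x) = ax³ + bx² + cx + d; the 4 given values yield a linear system in the 4 coefficients.
Solving, Q(x) = 2x³ + 3x² + 2x + 1.
Then Q(5) = 336.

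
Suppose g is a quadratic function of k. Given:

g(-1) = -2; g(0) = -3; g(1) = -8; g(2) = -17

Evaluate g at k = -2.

First differences: -1, -5, -9. Second differences: -4, -4.
Level-2 differences are constant, so g has degree 2.
Fitting a degree-2 polynomial gives g(k) = -2k² - 3k - 3.
Then g(-2) = -5.

-5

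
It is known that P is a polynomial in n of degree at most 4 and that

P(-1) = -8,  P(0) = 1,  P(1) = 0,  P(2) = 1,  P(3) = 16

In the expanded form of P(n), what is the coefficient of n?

Write P(n) = an^4 + bn³ + cn² + dn + e; the 5 given values yield a linear system in the 5 coefficients.
Solving, the leading coefficient vanishes, and P(n) = 2n³ - 5n² + 2n + 1.
The coefficient of n is 2.

2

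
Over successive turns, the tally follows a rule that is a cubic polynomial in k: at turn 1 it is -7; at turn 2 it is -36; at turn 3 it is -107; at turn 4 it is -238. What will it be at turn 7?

-1171

Write the value at k as s(k).
Write s(k) = ak³ + bk² + ck + d; the 4 given values yield a linear system in the 4 coefficients.
Solving, s(k) = -3k³ - 3k² + k - 2.
Then s(7) = -1171.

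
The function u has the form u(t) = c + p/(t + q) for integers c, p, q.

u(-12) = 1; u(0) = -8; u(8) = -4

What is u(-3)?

-26

(u(t) − c)(t + q) = p for each data point; the three points give a linear system in c and q, then p follows.
Solving: c = -2, q = 4, p = -24, so u(t) = -2 − 24/(t + 4).
Then u(-3) = -2 − 24/1 = -26.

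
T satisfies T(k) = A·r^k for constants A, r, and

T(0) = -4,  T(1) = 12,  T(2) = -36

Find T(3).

Consecutive ratio: 12/(-4) = -3, and -36/12 = -3, so r = -3.
Then A·(-3)^0 = -4 gives A = -4, and T(k) = -4·(-3)^k.
T(3) = -4·(-3)^3 = 108.

108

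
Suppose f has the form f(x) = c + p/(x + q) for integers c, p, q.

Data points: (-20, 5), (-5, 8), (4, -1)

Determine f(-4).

9

(f(x) − c)(x + q) = p for each data point; the three points give a linear system in c and q, then p follows.
Solving: c = 4, q = 0, p = -20, so f(x) = 4 − 20/(x + 0).
Then f(-4) = 4 − 20/(-4) = 9.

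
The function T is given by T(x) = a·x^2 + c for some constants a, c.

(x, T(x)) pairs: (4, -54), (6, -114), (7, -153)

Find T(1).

-9

From T(4) = -54 and T(6) = -114: 16a + c = -54 and 36a + c = -114.
Subtracting: 20a = -60, so a = -3; then c = -54 − (-3)·16 = -6.
So T(x) = -3x² − 6, and T(1) = -9.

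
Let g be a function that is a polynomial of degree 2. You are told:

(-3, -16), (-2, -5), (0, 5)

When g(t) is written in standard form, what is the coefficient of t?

Write g(t) = at² + bt + c; the 3 given values yield a linear system in the 3 coefficients.
Solving, g(t) = -2t² + t + 5.
The coefficient of t is 1.

1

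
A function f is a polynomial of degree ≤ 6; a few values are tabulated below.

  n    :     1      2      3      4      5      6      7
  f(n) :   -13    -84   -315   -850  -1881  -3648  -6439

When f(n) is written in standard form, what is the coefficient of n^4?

First differences: -71, -231, -535, -1031, -1767, -2791. Second differences: -160, -304, -496, -736, -1024. Third differences: -144, -192, -240, -288. Fourth differences: -48, -48, -48.
Level-4 differences are constant, so f has degree 4.
Fitting a degree-4 polynomial gives f(n) = -2n^4 - 4n³ - 6n² + 5n - 6.
The coefficient of n^4 is -2.

-2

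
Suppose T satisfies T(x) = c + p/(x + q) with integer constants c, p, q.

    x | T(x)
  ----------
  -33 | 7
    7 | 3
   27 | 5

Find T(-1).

-9

(T(x) − c)(x + q) = p for each data point; the three points give a linear system in c and q, then p follows.
Solving: c = 6, q = 3, p = -30, so T(x) = 6 − 30/(x + 3).
Then T(-1) = 6 − 30/2 = -9.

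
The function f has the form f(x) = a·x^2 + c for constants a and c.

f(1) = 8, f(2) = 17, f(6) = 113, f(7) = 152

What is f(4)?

From f(1) = 8 and f(2) = 17: 1a + c = 8 and 4a + c = 17.
Subtracting: 3a = 9, so a = 3; then c = 8 − 3·1 = 5.
So f(x) = 3x² + 5, and f(4) = 53.

53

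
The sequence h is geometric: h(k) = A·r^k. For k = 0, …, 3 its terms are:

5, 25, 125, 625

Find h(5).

15625

Consecutive ratio: 25/5 = 5, and 125/25 = 5, so r = 5.
Then A·5^0 = 5 gives A = 5, and h(k) = 5·5^k.
h(5) = 5·5^5 = 15625.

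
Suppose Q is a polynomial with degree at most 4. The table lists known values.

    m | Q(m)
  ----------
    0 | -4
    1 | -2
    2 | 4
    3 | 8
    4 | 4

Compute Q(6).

-52

Write Q(m) = am^4 + bm³ + cm² + dm + e; the 5 given values yield a linear system in the 5 coefficients.
Solving, the leading coefficient vanishes, and Q(m) = -m³ + 5m² - 2m - 4.
Then Q(6) = -52.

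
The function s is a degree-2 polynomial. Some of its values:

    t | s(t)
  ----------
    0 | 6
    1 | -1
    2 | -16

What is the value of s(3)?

-39

Write s(t) = at² + bt + c; the 3 given values yield a linear system in the 3 coefficients.
Solving, s(t) = -4t² - 3t + 6.
Then s(3) = -39.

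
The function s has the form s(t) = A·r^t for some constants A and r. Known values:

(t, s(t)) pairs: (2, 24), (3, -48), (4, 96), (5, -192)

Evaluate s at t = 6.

384

Consecutive ratio: -48/24 = -2, and 96/(-48) = -2, so r = -2.
Then A·(-2)^2 = 24 gives A = 6, and s(t) = 6·(-2)^t.
s(6) = 6·(-2)^6 = 384.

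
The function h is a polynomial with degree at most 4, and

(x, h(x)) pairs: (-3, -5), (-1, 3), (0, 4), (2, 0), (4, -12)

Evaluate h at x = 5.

-21

Write h(x) = ax^4 + bx³ + cx² + dx + e; the 5 given values yield a linear system in the 5 coefficients.
Solving, the top 2 coefficients vanish, and h(x) = -x² + 4.
Then h(5) = -21.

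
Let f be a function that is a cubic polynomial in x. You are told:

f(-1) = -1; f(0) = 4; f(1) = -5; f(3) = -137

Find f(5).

-541

Write f(x) = ax³ + bx² + cx + d; the 4 given values yield a linear system in the 4 coefficients.
Solving, f(x) = -3x³ - 7x² + x + 4.
Then f(5) = -541.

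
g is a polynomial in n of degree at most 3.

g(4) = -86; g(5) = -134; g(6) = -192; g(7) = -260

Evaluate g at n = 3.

First differences: -48, -58, -68. Second differences: -10, -10.
Level-2 differences are constant, so g has degree 2.
Fitting a degree-2 polynomial gives g(n) = -5n² - 3n + 6.
Then g(3) = -48.

-48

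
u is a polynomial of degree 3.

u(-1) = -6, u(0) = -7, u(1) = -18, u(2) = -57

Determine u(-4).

117

Write u(x) = ax³ + bx² + cx + d; the 4 given values yield a linear system in the 4 coefficients.
Solving, u(x) = -3x³ - 5x² - 3x - 7.
Then u(-4) = 117.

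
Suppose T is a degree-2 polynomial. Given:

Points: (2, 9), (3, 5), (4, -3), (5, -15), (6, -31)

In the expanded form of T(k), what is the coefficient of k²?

First differences: -4, -8, -12, -16. Second differences: -4, -4, -4.
Level-2 differences are constant, so T has degree 2.
Fitting a degree-2 polynomial gives T(k) = -2k² + 6k + 5.
The coefficient of k² is -2.

-2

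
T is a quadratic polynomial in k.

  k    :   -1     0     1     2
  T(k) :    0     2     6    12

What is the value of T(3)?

First differences: 2, 4, 6. Second differences: 2, 2.
Level-2 differences are constant, so T has degree 2.
Extending the table by one column gives the next first difference 8, so T(3) = 12 + 8 = 20.

20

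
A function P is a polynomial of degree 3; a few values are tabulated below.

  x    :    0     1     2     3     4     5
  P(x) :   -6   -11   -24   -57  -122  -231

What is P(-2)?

First differences: -5, -13, -33, -65, -109. Second differences: -8, -20, -32, -44. Third differences: -12, -12, -12.
Level-3 differences are constant, so P has degree 3.
Fitting a degree-3 polynomial gives P(x) = -2x³ + 2x² - 5x - 6.
Then P(-2) = 28.

28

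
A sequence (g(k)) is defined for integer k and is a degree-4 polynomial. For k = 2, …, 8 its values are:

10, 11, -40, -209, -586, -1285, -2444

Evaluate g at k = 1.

-1

First differences: 1, -51, -169, -377, -699, -1159. Second differences: -52, -118, -208, -322, -460. Third differences: -66, -90, -114, -138. Fourth differences: -24, -24, -24.
Level-4 differences are constant, so g has degree 4.
Fitting a degree-4 polynomial gives g(k) = -k^4 + 3k³ + 2k² - k - 4.
Then g(1) = -1.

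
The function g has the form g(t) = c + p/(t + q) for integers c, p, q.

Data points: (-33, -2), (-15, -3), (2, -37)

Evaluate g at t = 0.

-13

(g(t) − c)(t + q) = p for each data point; the three points give a linear system in c and q, then p follows.
Solving: c = -1, q = -3, p = 36, so g(t) = -1 + 36/(t − 3).
Then g(0) = -1 + 36/(-3) = -13.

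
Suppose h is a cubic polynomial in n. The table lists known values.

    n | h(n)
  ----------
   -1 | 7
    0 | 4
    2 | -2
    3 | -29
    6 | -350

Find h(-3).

Write h(n) = an³ + bn² + cn + d; the 5 given values yield a linear system in the 4 coefficients.
Solving, h(n) = -2n³ + 2n² + n + 4.
Then h(-3) = 73.

73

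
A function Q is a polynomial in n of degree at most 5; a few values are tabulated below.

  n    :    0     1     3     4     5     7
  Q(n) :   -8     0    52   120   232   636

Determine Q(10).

1872

Write Q(n) = an^5 + bn^4 + cn³ + dn² + en + p; the 6 given values yield a linear system in the 6 coefficients.
Solving, the top 2 coefficients vanish, and Q(n) = 2n³ - 2n² + 8n - 8.
Then Q(10) = 1872.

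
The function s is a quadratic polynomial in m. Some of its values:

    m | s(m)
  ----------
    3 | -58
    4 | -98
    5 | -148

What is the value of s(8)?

Write s(m) = am² + bm + c; the 3 given values yield a linear system in the 3 coefficients.
Solving, s(m) = -5m² - 5m + 2.
Then s(8) = -358.

-358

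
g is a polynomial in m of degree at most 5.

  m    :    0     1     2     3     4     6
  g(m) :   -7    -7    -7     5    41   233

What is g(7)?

413

Write g(m) = am^5 + bm^4 + cm³ + dm² + em + p; the 6 given values yield a linear system in the 6 coefficients.
Solving, the top 2 coefficients vanish, and g(m) = 2m³ - 6m² + 4m - 7.
Then g(7) = 413.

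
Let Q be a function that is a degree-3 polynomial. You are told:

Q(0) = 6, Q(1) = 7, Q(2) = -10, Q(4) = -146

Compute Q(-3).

15

Write Q(m) = am³ + bm² + cm + d; the 4 given values yield a linear system in the 4 coefficients.
Solving, Q(m) = -2m³ - 3m² + 6m + 6.
Then Q(-3) = 15.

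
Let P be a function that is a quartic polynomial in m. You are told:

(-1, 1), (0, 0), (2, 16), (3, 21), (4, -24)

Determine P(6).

Write P(m) = am^4 + bm³ + cm² + dm + e; the 5 given values yield a linear system in the 5 coefficients.
Solving, P(m) = -m^4 + 3m³ + 3m² - 2m.
Then P(6) = -552.

-552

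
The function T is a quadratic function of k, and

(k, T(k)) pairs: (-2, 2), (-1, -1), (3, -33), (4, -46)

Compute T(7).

-97

Write T(k) = ak² + bk + c; the 4 given values yield a linear system in the 3 coefficients.
Solving, T(k) = -k² - 6k - 6.
Then T(7) = -97.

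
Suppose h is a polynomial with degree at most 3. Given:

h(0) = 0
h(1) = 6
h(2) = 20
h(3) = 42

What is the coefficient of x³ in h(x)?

Write h(x) = ax³ + bx² + cx + d; the 4 given values yield a linear system in the 4 coefficients.
Solving, the leading coefficient vanishes, and h(x) = 4x² + 2x.
The coefficient of x³ is 0.

0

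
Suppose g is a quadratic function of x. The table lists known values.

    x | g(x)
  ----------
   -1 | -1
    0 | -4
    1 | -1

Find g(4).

44

Write g(x) = ax² + bx + c; the 3 given values yield a linear system in the 3 coefficients.
Solving, g(x) = 3x² - 4.
Then g(4) = 44.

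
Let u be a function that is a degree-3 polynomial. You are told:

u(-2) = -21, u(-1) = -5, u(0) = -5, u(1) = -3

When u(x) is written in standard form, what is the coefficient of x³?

Write u(x) = ax³ + bx² + cx + d; the 4 given values yield a linear system in the 4 coefficients.
Solving, u(x) = 3x³ + x² - 2x - 5.
The coefficient of x³ is 3.

3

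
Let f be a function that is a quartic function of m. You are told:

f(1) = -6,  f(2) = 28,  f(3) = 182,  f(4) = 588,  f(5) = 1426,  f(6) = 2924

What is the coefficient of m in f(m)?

-4

First differences: 34, 154, 406, 838, 1498. Second differences: 120, 252, 432, 660. Third differences: 132, 180, 228. Fourth differences: 48, 48.
Level-4 differences are constant, so f has degree 4.
Fitting a degree-4 polynomial gives f(m) = 2m^4 + 2m³ - 2m² - 4m - 4.
The coefficient of m is -4.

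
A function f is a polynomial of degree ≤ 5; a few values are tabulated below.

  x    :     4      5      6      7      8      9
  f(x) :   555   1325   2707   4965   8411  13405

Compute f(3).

Write f(x) = ax^5 + bx^4 + cx³ + dx² + ex + p; the 6 given values yield a linear system in the 6 coefficients.
Solving, the leading coefficient vanishes, and f(x) = 2x^4 + 4x² - 4x - 5.
Then f(3) = 181.

181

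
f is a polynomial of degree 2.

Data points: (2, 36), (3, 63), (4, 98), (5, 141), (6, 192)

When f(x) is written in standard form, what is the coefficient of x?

7

First differences: 27, 35, 43, 51. Second differences: 8, 8, 8.
Level-2 differences are constant, so f has degree 2.
Fitting a degree-2 polynomial gives f(x) = 4x² + 7x + 6.
The coefficient of x is 7.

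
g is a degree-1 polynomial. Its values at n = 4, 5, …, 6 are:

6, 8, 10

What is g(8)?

First differences: 2, 2.
Level-1 differences are constant, so g has degree 1.
Fitting a degree-1 polynomial gives g(n) = 2n - 2.
Then g(8) = 14.

14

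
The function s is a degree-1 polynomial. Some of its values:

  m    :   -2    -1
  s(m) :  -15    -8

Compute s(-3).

-22

Write s(m) = am + b; the 2 given values yield a linear system in the 2 coefficients.
Solving, s(m) = 7m - 1.
Then s(-3) = -22.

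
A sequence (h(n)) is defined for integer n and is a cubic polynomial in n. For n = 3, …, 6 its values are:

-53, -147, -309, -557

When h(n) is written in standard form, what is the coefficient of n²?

Write h(n) = an³ + bn² + cn + d; the 4 given values yield a linear system in the 4 coefficients.
Solving, h(n) = -3n³ + 2n² + 3n + 1.
The coefficient of n² is 2.

2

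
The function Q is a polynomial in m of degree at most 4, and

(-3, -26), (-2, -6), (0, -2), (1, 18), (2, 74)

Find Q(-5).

-192

Write Q(m) = am^4 + bm³ + cm² + dm + e; the 5 given values yield a linear system in the 5 coefficients.
Solving, the leading coefficient vanishes, and Q(m) = 3m³ + 9m² + 8m - 2.
Then Q(-5) = -192.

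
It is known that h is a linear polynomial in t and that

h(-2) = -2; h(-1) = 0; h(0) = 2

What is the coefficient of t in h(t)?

2

Write h(t) = at + b; the 3 given values yield a linear system in the 2 coefficients.
Solving, h(t) = 2t + 2.
The coefficient of t is 2.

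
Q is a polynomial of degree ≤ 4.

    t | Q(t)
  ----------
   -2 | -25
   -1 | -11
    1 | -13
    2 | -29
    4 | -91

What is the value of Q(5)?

Write Q(t) = at^4 + bt³ + ct² + dt + e; the 5 given values yield a linear system in the 5 coefficients.
Solving, the top 2 coefficients vanish, and Q(t) = -5t² - t - 7.
Then Q(5) = -137.

-137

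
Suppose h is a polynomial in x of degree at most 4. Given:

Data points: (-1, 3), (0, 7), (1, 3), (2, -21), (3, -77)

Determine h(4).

First differences: 4, -4, -24, -56. Second differences: -8, -20, -32. Third differences: -12, -12.
Level-3 differences are constant, so h has degree 3.
Fitting a degree-3 polynomial gives h(x) = -2x³ - 4x² + 2x + 7.
Then h(4) = -177.

-177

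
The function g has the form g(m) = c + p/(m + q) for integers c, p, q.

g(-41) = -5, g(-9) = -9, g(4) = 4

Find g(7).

(g(m) − c)(m + q) = p for each data point; the three points give a linear system in c and q, then p follows.
Solving: c = -4, q = 1, p = 40, so g(m) = -4 + 40/(m + 1).
Then g(7) = -4 + 40/8 = 1.

1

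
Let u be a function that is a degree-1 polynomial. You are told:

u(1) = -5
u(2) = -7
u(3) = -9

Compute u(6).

First differences: -2, -2.
Level-1 differences are constant, so u has degree 1.
Fitting a degree-1 polynomial gives u(n) = -2n - 3.
Then u(6) = -15.

-15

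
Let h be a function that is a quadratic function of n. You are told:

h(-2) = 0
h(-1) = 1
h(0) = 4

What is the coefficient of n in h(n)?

4

Write h(n) = an² + bn + c; the 3 given values yield a linear system in the 3 coefficients.
Solving, h(n) = n² + 4n + 4.
The coefficient of n is 4.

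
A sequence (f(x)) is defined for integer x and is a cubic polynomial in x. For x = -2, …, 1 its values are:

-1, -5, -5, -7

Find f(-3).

Write f(x) = ax³ + bx² + cx + d; the 4 given values yield a linear system in the 4 coefficients.
Solving, f(x) = -x³ - x² - 5.
Then f(-3) = 13.

13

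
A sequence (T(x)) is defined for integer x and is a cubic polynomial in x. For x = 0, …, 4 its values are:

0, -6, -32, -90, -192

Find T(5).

-350

Write T(x) = ax³ + bx² + cx + d; the 5 given values yield a linear system in the 4 coefficients.
Solving, T(x) = -2x³ - 4x².
Then T(5) = -350.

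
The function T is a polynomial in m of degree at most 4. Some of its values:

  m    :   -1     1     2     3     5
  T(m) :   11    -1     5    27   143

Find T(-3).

15

Write T(m) = am^4 + bm³ + cm² + dm + e; the 5 given values yield a linear system in the 5 coefficients.
Solving, the leading coefficient vanishes, and T(m) = m³ + 2m² - 7m + 3.
Then T(-3) = 15.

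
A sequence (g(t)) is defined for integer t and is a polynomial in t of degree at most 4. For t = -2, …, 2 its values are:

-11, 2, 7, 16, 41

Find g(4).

187

First differences: 13, 5, 9, 25. Second differences: -8, 4, 16. Third differences: 12, 12.
Level-3 differences are constant, so g has degree 3.
Fitting a degree-3 polynomial gives g(t) = 2t³ + 2t² + 5t + 7.
Then g(4) = 187.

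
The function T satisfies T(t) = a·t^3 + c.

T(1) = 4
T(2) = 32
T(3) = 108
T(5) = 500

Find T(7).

1372

From T(1) = 4 and T(2) = 32: 1a + c = 4 and 8a + c = 32.
Subtracting: 7a = 28, so a = 4; then c = 4 − 4·1 = 0.
So T(t) = 4t³ + 0, and T(7) = 1372.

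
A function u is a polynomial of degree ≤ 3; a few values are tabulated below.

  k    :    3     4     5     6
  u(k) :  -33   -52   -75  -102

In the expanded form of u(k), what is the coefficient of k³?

0

Write u(k) = ak³ + bk² + ck + d; the 4 given values yield a linear system in the 4 coefficients.
Solving, the leading coefficient vanishes, and u(k) = -2k² - 5k.
The coefficient of k³ is 0.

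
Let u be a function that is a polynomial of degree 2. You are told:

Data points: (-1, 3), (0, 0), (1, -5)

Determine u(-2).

4

Write u(t) = at² + bt + c; the 3 given values yield a linear system in the 3 coefficients.
Solving, u(t) = -t² - 4t.
Then u(-2) = 4.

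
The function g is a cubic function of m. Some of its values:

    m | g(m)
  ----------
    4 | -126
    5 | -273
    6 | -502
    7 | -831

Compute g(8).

-1278

Write g(m) = am³ + bm² + cm + d; the 4 given values yield a linear system in the 4 coefficients.
Solving, g(m) = -3m³ + 4m² + 2.
Then g(8) = -1278.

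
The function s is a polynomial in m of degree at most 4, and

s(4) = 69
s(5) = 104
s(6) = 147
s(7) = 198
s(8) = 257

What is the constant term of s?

First differences: 35, 43, 51, 59. Second differences: 8, 8, 8.
Level-2 differences are constant, so s has degree 2.
Fitting a degree-2 polynomial gives s(m) = 4m² - m + 9.
The constant term is s(0) = 9.

9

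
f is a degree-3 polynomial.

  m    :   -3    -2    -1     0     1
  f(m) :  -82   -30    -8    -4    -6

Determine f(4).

72

Write f(m) = am³ + bm² + cm + d; the 5 given values yield a linear system in the 4 coefficients.
Solving, f(m) = 2m³ - 3m² - m - 4.
Then f(4) = 72.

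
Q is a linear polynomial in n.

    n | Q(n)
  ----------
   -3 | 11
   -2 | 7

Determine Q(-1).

3

Write Q(n) = an + b; the 2 given values yield a linear system in the 2 coefficients.
Solving, Q(n) = -4n - 1.
Then Q(-1) = 3.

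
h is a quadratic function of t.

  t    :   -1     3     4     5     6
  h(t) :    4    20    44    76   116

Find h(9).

Write h(t) = at² + bt + c; the 5 given values yield a linear system in the 3 coefficients.
Solving, h(t) = 4t² - 4t - 4.
Then h(9) = 284.

284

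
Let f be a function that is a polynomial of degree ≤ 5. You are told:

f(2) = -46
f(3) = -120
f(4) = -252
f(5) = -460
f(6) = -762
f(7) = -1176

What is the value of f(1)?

-12

Write f(x) = ax^5 + bx^4 + cx³ + dx² + ex + p; the 6 given values yield a linear system in the 6 coefficients.
Solving, the top 2 coefficients vanish, and f(x) = -3x³ - 2x² - 7x.
Then f(1) = -12.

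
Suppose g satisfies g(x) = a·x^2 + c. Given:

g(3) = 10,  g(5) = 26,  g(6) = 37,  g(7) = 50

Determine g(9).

82

From g(3) = 10 and g(5) = 26: 9a + c = 10 and 25a + c = 26.
Subtracting: 16a = 16, so a = 1; then c = 10 − 1·9 = 1.
So g(x) = 1x² + 1, and g(9) = 82.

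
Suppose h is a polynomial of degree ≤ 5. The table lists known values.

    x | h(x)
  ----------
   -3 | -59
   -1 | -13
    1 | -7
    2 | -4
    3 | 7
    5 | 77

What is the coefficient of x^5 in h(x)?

0

Write h(x) = ax^5 + bx^4 + cx³ + dx² + ex + p; the 6 given values yield a linear system in the 6 coefficients.
Solving, the top 2 coefficients vanish, and h(x) = x³ - 2x² + 2x - 8.
The coefficient of x^5 is 0.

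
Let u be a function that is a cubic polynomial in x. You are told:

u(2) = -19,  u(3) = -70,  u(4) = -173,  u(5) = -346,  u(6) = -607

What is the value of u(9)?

First differences: -51, -103, -173, -261. Second differences: -52, -70, -88. Third differences: -18, -18.
Level-3 differences are constant, so u has degree 3.
Fitting a degree-3 polynomial gives u(x) = -3x³ + x² + x - 1.
Then u(9) = -2098.

-2098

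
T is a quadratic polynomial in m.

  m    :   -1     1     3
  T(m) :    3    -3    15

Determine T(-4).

Write T(m) = am² + bm + c; the 3 given values yield a linear system in the 3 coefficients.
Solving, T(m) = 3m² - 3m - 3.
Then T(-4) = 57.

57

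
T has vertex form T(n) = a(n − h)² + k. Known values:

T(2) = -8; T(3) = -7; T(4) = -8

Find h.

3

First differences 1, -1; second difference -2 = 2a, so a = -1.
Expanding, the n-coefficient is −2ah = 2h; matching it to the data gives h = 3, and then k = -7.
So T(n) = -1(n − 3)² − 7.
Hence h = 3.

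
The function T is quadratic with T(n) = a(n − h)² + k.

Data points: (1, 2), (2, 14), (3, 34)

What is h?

0

First differences 12, 20; second difference 8 = 2a, so a = 4.
Expanding, the n-coefficient is −2ah = -8h; matching it to the data gives h = 0, and then k = -2.
So T(n) = 4(n + 0)² − 2.
Hence h = 0.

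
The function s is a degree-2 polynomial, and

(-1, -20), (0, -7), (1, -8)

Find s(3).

-52

Write s(t) = at² + bt + c; the 3 given values yield a linear system in the 3 coefficients.
Solving, s(t) = -7t² + 6t - 7.
Then s(3) = -52.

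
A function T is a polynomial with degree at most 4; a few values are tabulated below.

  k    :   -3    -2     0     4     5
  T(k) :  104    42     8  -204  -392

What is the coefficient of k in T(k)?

-5

Write T(k) = ak^4 + bk³ + ck² + dk + e; the 5 given values yield a linear system in the 5 coefficients.
Solving, the leading coefficient vanishes, and T(k) = -3k³ - 5k + 8.
The coefficient of k is -5.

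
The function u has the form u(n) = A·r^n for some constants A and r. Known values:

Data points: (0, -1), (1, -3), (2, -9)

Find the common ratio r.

3

Consecutive ratio: -3/(-1) = 3, and -9/(-3) = 3, so r = 3.
Then A·3^0 = -1 gives A = -1, and u(n) = -1·3^n.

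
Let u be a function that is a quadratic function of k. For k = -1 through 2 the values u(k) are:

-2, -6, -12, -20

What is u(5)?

-56

First differences: -4, -6, -8. Second differences: -2, -2.
Level-2 differences are constant, so u has degree 2.
Fitting a degree-2 polynomial gives u(k) = -k² - 5k - 6.
Then u(5) = -56.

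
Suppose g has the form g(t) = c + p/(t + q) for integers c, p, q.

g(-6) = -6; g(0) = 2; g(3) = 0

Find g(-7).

-5

(g(t) − c)(t + q) = p for each data point; the three points give a linear system in c and q, then p follows.
Solving: c = -2, q = 3, p = 12, so g(t) = -2 + 12/(t + 3).
Then g(-7) = -2 + 12/(-4) = -5.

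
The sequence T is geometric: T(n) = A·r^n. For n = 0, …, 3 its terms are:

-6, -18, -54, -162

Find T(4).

Consecutive ratio: -18/(-6) = 3, and -54/(-18) = 3, so r = 3.
Then A·3^0 = -6 gives A = -6, and T(n) = -6·3^n.
T(4) = -6·3^4 = -486.

-486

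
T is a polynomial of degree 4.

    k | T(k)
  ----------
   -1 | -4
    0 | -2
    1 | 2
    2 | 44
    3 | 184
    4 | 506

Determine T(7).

3764

Write T(k) = ak^4 + bk³ + ck² + dk + e; the 6 given values yield a linear system in the 5 coefficients.
Solving, T(k) = k^4 + 4k³ - k - 2.
Then T(7) = 3764.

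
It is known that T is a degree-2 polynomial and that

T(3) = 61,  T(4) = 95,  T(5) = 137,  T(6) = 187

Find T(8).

First differences: 34, 42, 50. Second differences: 8, 8.
Level-2 differences are constant, so T has degree 2.
Fitting a degree-2 polynomial gives T(m) = 4m² + 6m + 7.
Then T(8) = 311.

311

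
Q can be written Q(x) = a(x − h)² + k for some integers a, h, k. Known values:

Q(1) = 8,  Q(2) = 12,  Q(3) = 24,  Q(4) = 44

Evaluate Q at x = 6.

First differences 4, 12, 20; second difference 8 = 2a, so a = 4.
Expanding, the x-coefficient is −2ah = -8h; matching it to the data gives h = 1, and then k = 8.
So Q(x) = 4(x − 1)² + 8.
Q(6) = 4·5² + 8 = 108.

108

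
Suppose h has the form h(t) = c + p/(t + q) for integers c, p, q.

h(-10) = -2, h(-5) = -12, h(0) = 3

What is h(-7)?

(h(t) − c)(t + q) = p for each data point; the three points give a linear system in c and q, then p follows.
Solving: c = 0, q = 4, p = 12, so h(t) = 12/(t + 4).
Then h(-7) = 0 + 12/(-3) = -4.

-4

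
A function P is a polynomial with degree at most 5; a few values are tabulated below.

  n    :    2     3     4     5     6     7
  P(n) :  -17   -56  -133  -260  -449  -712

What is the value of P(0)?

-5

First differences: -39, -77, -127, -189, -263. Second differences: -38, -50, -62, -74. Third differences: -12, -12, -12.
Level-3 differences are constant, so P has degree 3.
Fitting a degree-3 polynomial gives P(n) = -2n³ - n² + 4n - 5.
Then P(0) = -5.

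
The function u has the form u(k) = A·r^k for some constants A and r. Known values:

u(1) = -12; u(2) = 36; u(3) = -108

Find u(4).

Consecutive ratio: 36/(-12) = -3, and -108/36 = -3, so r = -3.
Then A·(-3)^1 = -12 gives A = 4, and u(k) = 4·(-3)^k.
u(4) = 4·(-3)^4 = 324.

324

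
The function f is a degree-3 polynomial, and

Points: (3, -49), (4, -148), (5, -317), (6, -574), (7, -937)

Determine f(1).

11

First differences: -99, -169, -257, -363. Second differences: -70, -88, -106. Third differences: -18, -18.
Level-3 differences are constant, so f has degree 3.
Fitting a degree-3 polynomial gives f(t) = -3t³ + t² + 5t + 8.
Then f(1) = 11.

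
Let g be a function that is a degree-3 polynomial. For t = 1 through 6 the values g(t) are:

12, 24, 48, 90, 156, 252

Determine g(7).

First differences: 12, 24, 42, 66, 96. Second differences: 12, 18, 24, 30. Third differences: 6, 6, 6.
Level-3 differences are constant, so g has degree 3.
Fitting a degree-3 polynomial gives g(t) = t³ + 5t + 6.
Then g(7) = 384.

384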